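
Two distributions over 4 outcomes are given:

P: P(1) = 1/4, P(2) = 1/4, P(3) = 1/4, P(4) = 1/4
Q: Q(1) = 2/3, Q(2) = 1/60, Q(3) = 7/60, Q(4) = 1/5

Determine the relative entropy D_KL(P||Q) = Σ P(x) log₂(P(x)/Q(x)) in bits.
0.9783 bits

D_KL(P||Q) = Σ P(x) log₂(P(x)/Q(x))

Computing term by term:
  P(1)·log₂(P(1)/Q(1)) = (1/4)·log₂((1/4)/(2/3)) = -0.35376
  P(2)·log₂(P(2)/Q(2)) = (1/4)·log₂((1/4)/(1/60)) = 0.97672
  P(3)·log₂(P(3)/Q(3)) = (1/4)·log₂((1/4)/(7/60)) = 0.27488
  P(4)·log₂(P(4)/Q(4)) = (1/4)·log₂((1/4)/(1/5)) = 0.08048

D_KL(P||Q) = -0.35376 + 0.97672 + 0.27488 + 0.08048 = 0.97832 ≈ 0.9783 bits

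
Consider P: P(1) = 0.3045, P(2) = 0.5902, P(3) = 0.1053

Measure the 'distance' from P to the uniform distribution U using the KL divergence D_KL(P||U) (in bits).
0.2717 bits

U(i) = 1/3 for all i

D_KL(P||U) = Σ P(x) log₂(P(x) / (1/3))
           = Σ P(x) log₂(P(x)) + log₂(3)
           = log₂(3) - H(P)

H(P) = -Σ P(x) log₂(P(x)):
  -P(1)·log₂(P(1)) = -(0.3045)·log₂(0.3045) = 0.52237
  -P(2)·log₂(P(2)) = -(0.5902)·log₂(0.5902) = 0.44898
  -P(3)·log₂(P(3)) = -(0.1053)·log₂(0.1053) = 0.34195
H(P) = 0.52237 + 0.44898 + 0.34195 = 1.31330 bits

log₂(3) = 1.58496 bits

D_KL(P||U) = 1.58496 - 1.31330 = 0.27166 ≈ 0.2717 bits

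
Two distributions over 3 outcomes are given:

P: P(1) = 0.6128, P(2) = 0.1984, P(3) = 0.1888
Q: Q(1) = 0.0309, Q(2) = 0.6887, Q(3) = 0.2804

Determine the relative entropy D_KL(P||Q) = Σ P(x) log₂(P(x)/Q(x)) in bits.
2.1771 bits

D_KL(P||Q) = Σ P(x) log₂(P(x)/Q(x))

Computing term by term:
  P(1)·log₂(P(1)/Q(1)) = 0.6128·log₂(0.6128/0.0309) = 2.64101
  P(2)·log₂(P(2)/Q(2)) = 0.1984·log₂(0.1984/0.6887) = -0.35622
  P(3)·log₂(P(3)/Q(3)) = 0.1888·log₂(0.1888/0.2804) = -0.10773

D_KL(P||Q) = 2.64101 - 0.35622 - 0.10773 = 2.17706 ≈ 2.1771 bits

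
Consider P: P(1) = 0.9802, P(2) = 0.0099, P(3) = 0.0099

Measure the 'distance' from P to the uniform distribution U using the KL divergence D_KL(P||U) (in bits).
1.4248 bits

U(i) = 1/3 for all i

D_KL(P||U) = Σ P(x) log₂(P(x) / (1/3))
           = Σ P(x) log₂(P(x)) + log₂(3)
           = log₂(3) - H(P)

H(P) = -Σ P(x) log₂(P(x)):
  -P(1)·log₂(P(1)) = -(0.9802)·log₂(0.9802) = 0.02828
  -P(2)·log₂(P(2)) = -(0.0099)·log₂(0.0099) = 0.06592
  -P(3)·log₂(P(3)) = -(0.0099)·log₂(0.0099) = 0.06592
H(P) = 0.02828 + 0.06592 + 0.06592 = 0.16012 bits

log₂(3) = 1.58496 bits

D_KL(P||U) = 1.58496 - 0.16012 = 1.42484 ≈ 1.4248 bits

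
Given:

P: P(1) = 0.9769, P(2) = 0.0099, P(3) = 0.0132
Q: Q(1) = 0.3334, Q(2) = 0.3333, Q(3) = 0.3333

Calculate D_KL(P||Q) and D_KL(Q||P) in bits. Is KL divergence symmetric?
D_KL(P||Q) = 1.4034 bits, D_KL(Q||P) = 2.7264 bits. No, KL divergence is not symmetric.

D_KL(P||Q) = Σ P(x) log₂(P(x)/Q(x))

Computing term by term:
  P(1)·log₂(P(1)/Q(1)) = 0.9769·log₂(0.9769/0.3334) = 1.51513
  P(2)·log₂(P(2)/Q(2)) = 0.0099·log₂(0.0099/0.3333) = -0.05023
  P(3)·log₂(P(3)/Q(3)) = 0.0132·log₂(0.0132/0.3333) = -0.06149

D_KL(P||Q) = 1.51513 - 0.05023 - 0.06149 = 1.40341 ≈ 1.4034 bits

D_KL(Q||P) = Σ Q(x) log₂(Q(x)/P(x))

Computing term by term:
  Q(1)·log₂(Q(1)/P(1)) = 0.3334·log₂(0.3334/0.9769) = -0.51709
  Q(2)·log₂(Q(2)/P(2)) = 0.3333·log₂(0.3333/0.0099) = 1.69091
  Q(3)·log₂(Q(3)/P(3)) = 0.3333·log₂(0.3333/0.0132) = 1.55258

D_KL(Q||P) = -0.51709 + 1.69091 + 1.55258 = 2.72640 ≈ 2.7264 bits

These are NOT equal (difference: 1.3230 bits). KL divergence is asymmetric: D_KL(P||Q) ≠ D_KL(Q||P) in general.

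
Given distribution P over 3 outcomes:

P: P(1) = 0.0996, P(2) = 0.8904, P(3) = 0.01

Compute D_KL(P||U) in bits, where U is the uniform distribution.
1.0380 bits

U(i) = 1/3 for all i

D_KL(P||U) = Σ P(x) log₂(P(x) / (1/3))
           = Σ P(x) log₂(P(x)) + log₂(3)
           = log₂(3) - H(P)

H(P) = -Σ P(x) log₂(P(x)):
  -P(1)·log₂(P(1)) = -(0.0996)·log₂(0.0996) = 0.33144
  -P(2)·log₂(P(2)) = -(0.8904)·log₂(0.8904) = 0.14912
  -P(3)·log₂(P(3)) = -(0.01)·log₂(0.01) = 0.06644
H(P) = 0.33144 + 0.14912 + 0.06644 = 0.54700 bits

log₂(3) = 1.58496 bits

D_KL(P||U) = 1.58496 - 0.54700 = 1.03796 ≈ 1.0380 bits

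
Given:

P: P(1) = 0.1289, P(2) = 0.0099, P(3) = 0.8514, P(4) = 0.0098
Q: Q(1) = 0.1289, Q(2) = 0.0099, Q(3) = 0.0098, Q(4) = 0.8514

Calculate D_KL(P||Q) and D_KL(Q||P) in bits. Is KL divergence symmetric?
D_KL(P||Q) = 5.4207 bits, D_KL(Q||P) = 5.4207 bits. The two values coincide for this particular pair, but no — KL divergence is not symmetric in general.

D_KL(P||Q) = Σ P(x) log₂(P(x)/Q(x))

Computing term by term:
  P(1)·log₂(P(1)/Q(1)) = 0.1289·log₂(0.1289/0.1289) = 0.00000
  P(2)·log₂(P(2)/Q(2)) = 0.0099·log₂(0.0099/0.0099) = 0.00000
  P(3)·log₂(P(3)/Q(3)) = 0.8514·log₂(0.8514/0.0098) = 5.48379
  P(4)·log₂(P(4)/Q(4)) = 0.0098·log₂(0.0098/0.8514) = -0.06312

D_KL(P||Q) = 0.00000 + 0.00000 + 5.48379 - 0.06312 = 5.42067 ≈ 5.4207 bits

D_KL(Q||P) = Σ Q(x) log₂(Q(x)/P(x))

Computing term by term:
  Q(1)·log₂(Q(1)/P(1)) = 0.1289·log₂(0.1289/0.1289) = 0.00000
  Q(2)·log₂(Q(2)/P(2)) = 0.0099·log₂(0.0099/0.0099) = 0.00000
  Q(3)·log₂(Q(3)/P(3)) = 0.0098·log₂(0.0098/0.8514) = -0.06312
  Q(4)·log₂(Q(4)/P(4)) = 0.8514·log₂(0.8514/0.0098) = 5.48379

D_KL(Q||P) = 0.00000 + 0.00000 - 0.06312 + 5.48379 = 5.42067 ≈ 5.4207 bits

These ARE equal here. Q is P with outcomes relabeled (Q(3) = P(4), Q(4) = P(3)) by a relabeling that is its own inverse, so the two sums contain exactly the same terms in a different order. This is a special case — KL divergence is not symmetric in general: D_KL(P||Q) ≠ D_KL(Q||P) for most P, Q.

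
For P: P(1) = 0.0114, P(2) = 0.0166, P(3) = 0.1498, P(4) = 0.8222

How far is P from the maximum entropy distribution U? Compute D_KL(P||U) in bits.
1.1858 bits

U(i) = 1/4 for all i

D_KL(P||U) = Σ P(x) log₂(P(x) / (1/4))
           = Σ P(x) log₂(P(x)) + log₂(4)
           = log₂(4) - H(P)

H(P) = -Σ P(x) log₂(P(x)):
  -P(1)·log₂(P(1)) = -(0.0114)·log₂(0.0114) = 0.07358
  -P(2)·log₂(P(2)) = -(0.0166)·log₂(0.0166) = 0.09815
  -P(3)·log₂(P(3)) = -(0.1498)·log₂(0.1498) = 0.41029
  -P(4)·log₂(P(4)) = -(0.8222)·log₂(0.8222) = 0.23222
H(P) = 0.07358 + 0.09815 + 0.41029 + 0.23222 = 0.81424 bits

log₂(4) = 2.00000 bits

D_KL(P||U) = 2.00000 - 0.81424 = 1.18576 ≈ 1.1858 bits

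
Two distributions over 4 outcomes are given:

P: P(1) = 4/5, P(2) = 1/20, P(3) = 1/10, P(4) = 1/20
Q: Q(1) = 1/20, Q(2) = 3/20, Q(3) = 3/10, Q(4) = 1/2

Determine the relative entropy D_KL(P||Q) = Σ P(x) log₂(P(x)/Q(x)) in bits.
2.7962 bits

D_KL(P||Q) = Σ P(x) log₂(P(x)/Q(x))

Computing term by term:
  P(1)·log₂(P(1)/Q(1)) = (4/5)·log₂((4/5)/(1/20)) = 3.20000
  P(2)·log₂(P(2)/Q(2)) = (1/20)·log₂((1/20)/(3/20)) = -0.07925
  P(3)·log₂(P(3)/Q(3)) = (1/10)·log₂((1/10)/(3/10)) = -0.15850
  P(4)·log₂(P(4)/Q(4)) = (1/20)·log₂((1/20)/(1/2)) = -0.16610

D_KL(P||Q) = 3.20000 - 0.07925 - 0.15850 - 0.16610 = 2.79615 ≈ 2.7962 bits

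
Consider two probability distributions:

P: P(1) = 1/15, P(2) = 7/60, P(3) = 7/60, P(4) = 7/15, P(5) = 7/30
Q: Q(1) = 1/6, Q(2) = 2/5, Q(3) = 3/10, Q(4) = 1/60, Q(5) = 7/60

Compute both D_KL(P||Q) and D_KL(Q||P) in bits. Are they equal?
D_KL(P||Q) = 2.0223 bits, D_KL(Q||P) = 1.1433 bits. No, they are not equal.

D_KL(P||Q) = Σ P(x) log₂(P(x)/Q(x))

Computing term by term:
  P(1)·log₂(P(1)/Q(1)) = (1/15)·log₂((1/15)/(1/6)) = -0.08813
  P(2)·log₂(P(2)/Q(2)) = (7/60)·log₂((7/60)/(2/5)) = -0.20739
  P(3)·log₂(P(3)/Q(3)) = (7/60)·log₂((7/60)/(3/10)) = -0.15897
  P(4)·log₂(P(4)/Q(4)) = (7/15)·log₂((7/15)/(1/60)) = 2.24343
  P(5)·log₂(P(5)/Q(5)) = (7/30)·log₂((7/30)/(7/60)) = 0.23333

D_KL(P||Q) = -0.08813 - 0.20739 - 0.15897 + 2.24343 + 0.23333 = 2.02227 ≈ 2.0223 bits

D_KL(Q||P) = Σ Q(x) log₂(Q(x)/P(x))

Computing term by term:
  Q(1)·log₂(Q(1)/P(1)) = (1/6)·log₂((1/6)/(1/15)) = 0.22032
  Q(2)·log₂(Q(2)/P(2)) = (2/5)·log₂((2/5)/(7/60)) = 0.71104
  Q(3)·log₂(Q(3)/P(3)) = (3/10)·log₂((3/10)/(7/60)) = 0.40877
  Q(4)·log₂(Q(4)/P(4)) = (1/60)·log₂((1/60)/(7/15)) = -0.08012
  Q(5)·log₂(Q(5)/P(5)) = (7/60)·log₂((7/60)/(7/30)) = -0.11667

D_KL(Q||P) = 0.22032 + 0.71104 + 0.40877 - 0.08012 - 0.11667 = 1.14334 ≈ 1.1433 bits

These are NOT equal (difference: 0.8790 bits). KL divergence is asymmetric: D_KL(P||Q) ≠ D_KL(Q||P) in general.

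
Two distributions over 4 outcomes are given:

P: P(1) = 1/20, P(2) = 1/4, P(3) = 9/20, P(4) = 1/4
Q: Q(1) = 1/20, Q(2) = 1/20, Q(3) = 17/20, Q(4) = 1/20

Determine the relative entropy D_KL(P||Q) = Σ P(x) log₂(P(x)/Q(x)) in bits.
0.7481 bits

D_KL(P||Q) = Σ P(x) log₂(P(x)/Q(x))

Computing term by term:
  P(1)·log₂(P(1)/Q(1)) = (1/20)·log₂((1/20)/(1/20)) = 0.00000
  P(2)·log₂(P(2)/Q(2)) = (1/4)·log₂((1/4)/(1/20)) = 0.58048
  P(3)·log₂(P(3)/Q(3)) = (9/20)·log₂((9/20)/(17/20)) = -0.41289
  P(4)·log₂(P(4)/Q(4)) = (1/4)·log₂((1/4)/(1/20)) = 0.58048

D_KL(P||Q) = 0.00000 + 0.58048 - 0.41289 + 0.58048 = 0.74807 ≈ 0.7481 bits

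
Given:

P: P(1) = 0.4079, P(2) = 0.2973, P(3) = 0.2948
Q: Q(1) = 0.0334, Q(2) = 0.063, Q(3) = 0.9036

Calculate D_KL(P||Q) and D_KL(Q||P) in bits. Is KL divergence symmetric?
D_KL(P||Q) = 1.6618 bits, D_KL(Q||P) = 1.1986 bits. No, KL divergence is not symmetric.

D_KL(P||Q) = Σ P(x) log₂(P(x)/Q(x))

Computing term by term:
  P(1)·log₂(P(1)/Q(1)) = 0.4079·log₂(0.4079/0.0334) = 1.47264
  P(2)·log₂(P(2)/Q(2)) = 0.2973·log₂(0.2973/0.063) = 0.66550
  P(3)·log₂(P(3)/Q(3)) = 0.2948·log₂(0.2948/0.9036) = -0.47638

D_KL(P||Q) = 1.47264 + 0.66550 - 0.47638 = 1.66176 ≈ 1.6618 bits

D_KL(Q||P) = Σ Q(x) log₂(Q(x)/P(x))

Computing term by term:
  Q(1)·log₂(Q(1)/P(1)) = 0.0334·log₂(0.0334/0.4079) = -0.12058
  Q(2)·log₂(Q(2)/P(2)) = 0.063·log₂(0.063/0.2973) = -0.14103
  Q(3)·log₂(Q(3)/P(3)) = 0.9036·log₂(0.9036/0.2948) = 1.46017

D_KL(Q||P) = -0.12058 - 0.14103 + 1.46017 = 1.19856 ≈ 1.1986 bits

These are NOT equal (difference: 0.4632 bits). KL divergence is asymmetric: D_KL(P||Q) ≠ D_KL(Q||P) in general.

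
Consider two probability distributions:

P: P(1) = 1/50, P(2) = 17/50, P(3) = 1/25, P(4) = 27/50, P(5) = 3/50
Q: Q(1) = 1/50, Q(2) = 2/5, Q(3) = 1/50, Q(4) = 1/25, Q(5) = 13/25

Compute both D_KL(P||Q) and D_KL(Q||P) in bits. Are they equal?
D_KL(P||Q) = 1.8010 bits, D_KL(Q||P) = 1.5436 bits. No, they are not equal.

D_KL(P||Q) = Σ P(x) log₂(P(x)/Q(x))

Computing term by term:
  P(1)·log₂(P(1)/Q(1)) = (1/50)·log₂((1/50)/(1/50)) = 0.00000
  P(2)·log₂(P(2)/Q(2)) = (17/50)·log₂((17/50)/(2/5)) = -0.07972
  P(3)·log₂(P(3)/Q(3)) = (1/25)·log₂((1/25)/(1/50)) = 0.04000
  P(4)·log₂(P(4)/Q(4)) = (27/50)·log₂((27/50)/(1/25)) = 2.02764
  P(5)·log₂(P(5)/Q(5)) = (3/50)·log₂((3/50)/(13/25)) = -0.18693

D_KL(P||Q) = 0.00000 - 0.07972 + 0.04000 + 2.02764 - 0.18693 = 1.80099 ≈ 1.8010 bits

D_KL(Q||P) = Σ Q(x) log₂(Q(x)/P(x))

Computing term by term:
  Q(1)·log₂(Q(1)/P(1)) = (1/50)·log₂((1/50)/(1/50)) = 0.00000
  Q(2)·log₂(Q(2)/P(2)) = (2/5)·log₂((2/5)/(17/50)) = 0.09379
  Q(3)·log₂(Q(3)/P(3)) = (1/50)·log₂((1/50)/(1/25)) = -0.02000
  Q(4)·log₂(Q(4)/P(4)) = (1/25)·log₂((1/25)/(27/50)) = -0.15020
  Q(5)·log₂(Q(5)/P(5)) = (13/25)·log₂((13/25)/(3/50)) = 1.62005

D_KL(Q||P) = 0.00000 + 0.09379 - 0.02000 - 0.15020 + 1.62005 = 1.54364 ≈ 1.5436 bits

These are NOT equal (difference: 0.2574 bits). KL divergence is asymmetric: D_KL(P||Q) ≠ D_KL(Q||P) in general.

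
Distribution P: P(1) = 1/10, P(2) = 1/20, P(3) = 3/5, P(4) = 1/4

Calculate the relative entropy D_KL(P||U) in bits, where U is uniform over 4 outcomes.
0.5095 bits

U(i) = 1/4 for all i

D_KL(P||U) = Σ P(x) log₂(P(x) / (1/4))
           = Σ P(x) log₂(P(x)) + log₂(4)
           = log₂(4) - H(P)

H(P) = -Σ P(x) log₂(P(x)):
  -P(1)·log₂(P(1)) = -(1/10)·log₂(1/10) = 0.33219
  -P(2)·log₂(P(2)) = -(1/20)·log₂(1/20) = 0.21610
  -P(3)·log₂(P(3)) = -(3/5)·log₂(3/5) = 0.44218
  -P(4)·log₂(P(4)) = -(1/4)·log₂(1/4) = 0.50000
H(P) = 0.33219 + 0.21610 + 0.44218 + 0.50000 = 1.49047 bits

log₂(4) = 2.00000 bits

D_KL(P||U) = 2.00000 - 1.49047 = 0.50953 ≈ 0.5095 bits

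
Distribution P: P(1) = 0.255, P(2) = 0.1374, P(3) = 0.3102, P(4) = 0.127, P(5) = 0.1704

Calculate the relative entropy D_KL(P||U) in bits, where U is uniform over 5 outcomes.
0.0888 bits

U(i) = 1/5 for all i

D_KL(P||U) = Σ P(x) log₂(P(x) / (1/5))
           = Σ P(x) log₂(P(x)) + log₂(5)
           = log₂(5) - H(P)

H(P) = -Σ P(x) log₂(P(x)):
  -P(1)·log₂(P(1)) = -(0.255)·log₂(0.255) = 0.50271
  -P(2)·log₂(P(2)) = -(0.1374)·log₂(0.1374) = 0.39345
  -P(3)·log₂(P(3)) = -(0.3102)·log₂(0.3102) = 0.52384
  -P(4)·log₂(P(4)) = -(0.127)·log₂(0.127) = 0.37809
  -P(5)·log₂(P(5)) = -(0.1704)·log₂(0.1704) = 0.43503
H(P) = 0.50271 + 0.39345 + 0.52384 + 0.37809 + 0.43503 = 2.23312 bits

log₂(5) = 2.32193 bits

D_KL(P||U) = 2.32193 - 2.23312 = 0.08881 ≈ 0.0888 bits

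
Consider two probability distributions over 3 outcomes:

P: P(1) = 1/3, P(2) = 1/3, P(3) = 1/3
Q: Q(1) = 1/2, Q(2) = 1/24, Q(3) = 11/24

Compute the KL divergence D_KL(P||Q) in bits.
0.6519 bits

D_KL(P||Q) = Σ P(x) log₂(P(x)/Q(x))

Computing term by term:
  P(1)·log₂(P(1)/Q(1)) = (1/3)·log₂((1/3)/(1/2)) = -0.19499
  P(2)·log₂(P(2)/Q(2)) = (1/3)·log₂((1/3)/(1/24)) = 1.00000
  P(3)·log₂(P(3)/Q(3)) = (1/3)·log₂((1/3)/(11/24)) = -0.15314

D_KL(P||Q) = -0.19499 + 1.00000 - 0.15314 = 0.65187 ≈ 0.6519 bits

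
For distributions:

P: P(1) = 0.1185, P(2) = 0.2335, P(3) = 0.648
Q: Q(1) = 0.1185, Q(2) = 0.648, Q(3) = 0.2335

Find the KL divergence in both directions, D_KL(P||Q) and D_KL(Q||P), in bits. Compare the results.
D_KL(P||Q) = 0.6104 bits, D_KL(Q||P) = 0.6104 bits. The two directions give exactly the same value for this pair.

D_KL(P||Q) = Σ P(x) log₂(P(x)/Q(x))

Computing term by term:
  P(1)·log₂(P(1)/Q(1)) = 0.1185·log₂(0.1185/0.1185) = 0.00000
  P(2)·log₂(P(2)/Q(2)) = 0.2335·log₂(0.2335/0.648) = -0.34385
  P(3)·log₂(P(3)/Q(3)) = 0.648·log₂(0.648/0.2335) = 0.95423

D_KL(P||Q) = 0.00000 - 0.34385 + 0.95423 = 0.61038 ≈ 0.6104 bits

D_KL(Q||P) = Σ Q(x) log₂(Q(x)/P(x))

Computing term by term:
  Q(1)·log₂(Q(1)/P(1)) = 0.1185·log₂(0.1185/0.1185) = 0.00000
  Q(2)·log₂(Q(2)/P(2)) = 0.648·log₂(0.648/0.2335) = 0.95423
  Q(3)·log₂(Q(3)/P(3)) = 0.2335·log₂(0.2335/0.648) = -0.34385

D_KL(Q||P) = 0.00000 + 0.95423 - 0.34385 = 0.61038 ≈ 0.6104 bits

These ARE equal here. Q is P with outcomes relabeled (Q(2) = P(3), Q(3) = P(2)) by a relabeling that is its own inverse, so the two sums contain exactly the same terms in a different order. This is a special case — KL divergence is not symmetric in general: D_KL(P||Q) ≠ D_KL(Q||P) for most P, Q.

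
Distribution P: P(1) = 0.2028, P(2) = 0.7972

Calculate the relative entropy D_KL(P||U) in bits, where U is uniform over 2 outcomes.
0.2725 bits

U(i) = 1/2 for all i

D_KL(P||U) = Σ P(x) log₂(P(x) / (1/2))
           = Σ P(x) log₂(P(x)) + log₂(2)
           = log₂(2) - H(P)

H(P) = -Σ P(x) log₂(P(x)):
  -P(1)·log₂(P(1)) = -(0.2028)·log₂(0.2028) = 0.46682
  -P(2)·log₂(P(2)) = -(0.7972)·log₂(0.7972) = 0.26067
H(P) = 0.46682 + 0.26067 = 0.72749 bits

log₂(2) = 1.00000 bits

D_KL(P||U) = 1.00000 - 0.72749 = 0.27251 ≈ 0.2725 bits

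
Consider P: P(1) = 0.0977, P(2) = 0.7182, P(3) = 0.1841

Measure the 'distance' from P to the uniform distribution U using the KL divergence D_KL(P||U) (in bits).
0.4647 bits

U(i) = 1/3 for all i

D_KL(P||U) = Σ P(x) log₂(P(x) / (1/3))
           = Σ P(x) log₂(P(x)) + log₂(3)
           = log₂(3) - H(P)

H(P) = -Σ P(x) log₂(P(x)):
  -P(1)·log₂(P(1)) = -(0.0977)·log₂(0.0977) = 0.32783
  -P(2)·log₂(P(2)) = -(0.7182)·log₂(0.7182) = 0.34297
  -P(3)·log₂(P(3)) = -(0.1841)·log₂(0.1841) = 0.44947
H(P) = 0.32783 + 0.34297 + 0.44947 = 1.12027 bits

log₂(3) = 1.58496 bits

D_KL(P||U) = 1.58496 - 1.12027 = 0.46469 ≈ 0.4647 bits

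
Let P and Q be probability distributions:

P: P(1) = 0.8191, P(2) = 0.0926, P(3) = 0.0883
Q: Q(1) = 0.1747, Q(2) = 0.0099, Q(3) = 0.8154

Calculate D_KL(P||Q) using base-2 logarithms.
1.8414 bits

D_KL(P||Q) = Σ P(x) log₂(P(x)/Q(x))

Computing term by term:
  P(1)·log₂(P(1)/Q(1)) = 0.8191·log₂(0.8191/0.1747) = 1.82590
  P(2)·log₂(P(2)/Q(2)) = 0.0926·log₂(0.0926/0.0099) = 0.29868
  P(3)·log₂(P(3)/Q(3)) = 0.0883·log₂(0.0883/0.8154) = -0.28318

D_KL(P||Q) = 1.82590 + 0.29868 - 0.28318 = 1.84140 ≈ 1.8414 bits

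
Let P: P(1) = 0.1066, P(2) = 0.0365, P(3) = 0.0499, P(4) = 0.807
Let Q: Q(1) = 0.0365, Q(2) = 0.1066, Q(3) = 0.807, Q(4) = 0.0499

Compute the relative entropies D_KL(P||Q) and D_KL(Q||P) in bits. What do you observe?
D_KL(P||Q) = 3.1485 bits, D_KL(Q||P) = 3.1485 bits. The two directions give the same value here, because Q is a self-inverse relabeling of P; in general KL divergence is asymmetric.

D_KL(P||Q) = Σ P(x) log₂(P(x)/Q(x))

Computing term by term:
  P(1)·log₂(P(1)/Q(1)) = 0.1066·log₂(0.1066/0.0365) = 0.16483
  P(2)·log₂(P(2)/Q(2)) = 0.0365·log₂(0.0365/0.1066) = -0.05644
  P(3)·log₂(P(3)/Q(3)) = 0.0499·log₂(0.0499/0.807) = -0.20037
  P(4)·log₂(P(4)/Q(4)) = 0.807·log₂(0.807/0.0499) = 3.24047

D_KL(P||Q) = 0.16483 - 0.05644 - 0.20037 + 3.24047 = 3.14849 ≈ 3.1485 bits

D_KL(Q||P) = Σ Q(x) log₂(Q(x)/P(x))

Computing term by term:
  Q(1)·log₂(Q(1)/P(1)) = 0.0365·log₂(0.0365/0.1066) = -0.05644
  Q(2)·log₂(Q(2)/P(2)) = 0.1066·log₂(0.1066/0.0365) = 0.16483
  Q(3)·log₂(Q(3)/P(3)) = 0.807·log₂(0.807/0.0499) = 3.24047
  Q(4)·log₂(Q(4)/P(4)) = 0.0499·log₂(0.0499/0.807) = -0.20037

D_KL(Q||P) = -0.05644 + 0.16483 + 3.24047 - 0.20037 = 3.14849 ≈ 3.1485 bits

These ARE equal here. Q is P with outcomes relabeled (Q(1) = P(2), Q(2) = P(1), Q(3) = P(4), Q(4) = P(3)) by a relabeling that is its own inverse, so the two sums contain exactly the same terms in a different order. This is a special case — KL divergence is not symmetric in general: D_KL(P||Q) ≠ D_KL(Q||P) for most P, Q.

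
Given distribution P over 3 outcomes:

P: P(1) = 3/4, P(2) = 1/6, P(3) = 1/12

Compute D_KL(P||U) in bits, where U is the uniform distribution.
0.5441 bits

U(i) = 1/3 for all i

D_KL(P||U) = Σ P(x) log₂(P(x) / (1/3))
           = Σ P(x) log₂(P(x)) + log₂(3)
           = log₂(3) - H(P)

H(P) = -Σ P(x) log₂(P(x)):
  -P(1)·log₂(P(1)) = -(3/4)·log₂(3/4) = 0.31128
  -P(2)·log₂(P(2)) = -(1/6)·log₂(1/6) = 0.43083
  -P(3)·log₂(P(3)) = -(1/12)·log₂(1/12) = 0.29875
H(P) = 0.31128 + 0.43083 + 0.29875 = 1.04086 bits

log₂(3) = 1.58496 bits

D_KL(P||U) = 1.58496 - 1.04086 = 0.54410 ≈ 0.5441 bits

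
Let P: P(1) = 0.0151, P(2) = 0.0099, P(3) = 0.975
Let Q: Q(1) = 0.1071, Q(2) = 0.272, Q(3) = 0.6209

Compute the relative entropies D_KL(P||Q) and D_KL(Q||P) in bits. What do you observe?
D_KL(P||Q) = 0.5448 bits, D_KL(Q||P) = 1.1986 bits. The two directions give different values (D_KL(Q||P) exceeds D_KL(P||Q) by 0.6538 bits): KL divergence is asymmetric.

D_KL(P||Q) = Σ P(x) log₂(P(x)/Q(x))

Computing term by term:
  P(1)·log₂(P(1)/Q(1)) = 0.0151·log₂(0.0151/0.1071) = -0.04268
  P(2)·log₂(P(2)/Q(2)) = 0.0099·log₂(0.0099/0.272) = -0.04732
  P(3)·log₂(P(3)/Q(3)) = 0.975·log₂(0.975/0.6209) = 0.63477

D_KL(P||Q) = -0.04268 - 0.04732 + 0.63477 = 0.54477 ≈ 0.5448 bits

D_KL(Q||P) = Σ Q(x) log₂(Q(x)/P(x))

Computing term by term:
  Q(1)·log₂(Q(1)/P(1)) = 0.1071·log₂(0.1071/0.0151) = 0.30270
  Q(2)·log₂(Q(2)/P(2)) = 0.272·log₂(0.272/0.0099) = 1.30017
  Q(3)·log₂(Q(3)/P(3)) = 0.6209·log₂(0.6209/0.975) = -0.40423

D_KL(Q||P) = 0.30270 + 1.30017 - 0.40423 = 1.19864 ≈ 1.1986 bits

These are NOT equal (difference: 0.6538 bits). KL divergence is asymmetric: D_KL(P||Q) ≠ D_KL(Q||P) in general.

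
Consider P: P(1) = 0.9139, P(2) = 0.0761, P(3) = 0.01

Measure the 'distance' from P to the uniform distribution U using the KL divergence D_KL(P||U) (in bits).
1.1170 bits

U(i) = 1/3 for all i

D_KL(P||U) = Σ P(x) log₂(P(x) / (1/3))
           = Σ P(x) log₂(P(x)) + log₂(3)
           = log₂(3) - H(P)

H(P) = -Σ P(x) log₂(P(x)):
  -P(1)·log₂(P(1)) = -(0.9139)·log₂(0.9139) = 0.11871
  -P(2)·log₂(P(2)) = -(0.0761)·log₂(0.0761) = 0.28278
  -P(3)·log₂(P(3)) = -(0.01)·log₂(0.01) = 0.06644
H(P) = 0.11871 + 0.28278 + 0.06644 = 0.46793 bits

log₂(3) = 1.58496 bits

D_KL(P||U) = 1.58496 - 0.46793 = 1.11703 ≈ 1.1170 bits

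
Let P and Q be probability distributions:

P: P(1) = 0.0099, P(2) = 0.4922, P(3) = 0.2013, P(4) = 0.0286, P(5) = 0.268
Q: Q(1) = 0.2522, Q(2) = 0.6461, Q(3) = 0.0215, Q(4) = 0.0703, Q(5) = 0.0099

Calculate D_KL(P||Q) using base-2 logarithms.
1.6484 bits

D_KL(P||Q) = Σ P(x) log₂(P(x)/Q(x))

Computing term by term:
  P(1)·log₂(P(1)/Q(1)) = 0.0099·log₂(0.0099/0.2522) = -0.04624
  P(2)·log₂(P(2)/Q(2)) = 0.4922·log₂(0.4922/0.6461) = -0.19319
  P(3)·log₂(P(3)/Q(3)) = 0.2013·log₂(0.2013/0.0215) = 0.64958
  P(4)·log₂(P(4)/Q(4)) = 0.0286·log₂(0.0286/0.0703) = -0.03711
  P(5)·log₂(P(5)/Q(5)) = 0.268·log₂(0.268/0.0099) = 1.27532

D_KL(P||Q) = -0.04624 - 0.19319 + 0.64958 - 0.03711 + 1.27532 = 1.64836 ≈ 1.6484 bits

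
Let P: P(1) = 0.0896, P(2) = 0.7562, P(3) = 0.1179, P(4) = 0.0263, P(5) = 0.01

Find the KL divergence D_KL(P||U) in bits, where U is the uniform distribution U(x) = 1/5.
1.1371 bits

U(i) = 1/5 for all i

D_KL(P||U) = Σ P(x) log₂(P(x) / (1/5))
           = Σ P(x) log₂(P(x)) + log₂(5)
           = log₂(5) - H(P)

H(P) = -Σ P(x) log₂(P(x)):
  -P(1)·log₂(P(1)) = -(0.0896)·log₂(0.0896) = 0.31184
  -P(2)·log₂(P(2)) = -(0.7562)·log₂(0.7562) = 0.30487
  -P(3)·log₂(P(3)) = -(0.1179)·log₂(0.1179) = 0.36365
  -P(4)·log₂(P(4)) = -(0.0263)·log₂(0.0263) = 0.13804
  -P(5)·log₂(P(5)) = -(0.01)·log₂(0.01) = 0.06644
H(P) = 0.31184 + 0.30487 + 0.36365 + 0.13804 + 0.06644 = 1.18484 bits

log₂(5) = 2.32193 bits

D_KL(P||U) = 2.32193 - 1.18484 = 1.13709 ≈ 1.1371 bits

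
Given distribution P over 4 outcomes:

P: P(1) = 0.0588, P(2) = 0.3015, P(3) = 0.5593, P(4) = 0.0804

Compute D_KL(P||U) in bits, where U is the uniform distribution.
0.4768 bits

U(i) = 1/4 for all i

D_KL(P||U) = Σ P(x) log₂(P(x) / (1/4))
           = Σ P(x) log₂(P(x)) + log₂(4)
           = log₂(4) - H(P)

H(P) = -Σ P(x) log₂(P(x)):
  -P(1)·log₂(P(1)) = -(0.0588)·log₂(0.0588) = 0.24038
  -P(2)·log₂(P(2)) = -(0.3015)·log₂(0.3015) = 0.52153
  -P(3)·log₂(P(3)) = -(0.5593)·log₂(0.5593) = 0.46886
  -P(4)·log₂(P(4)) = -(0.0804)·log₂(0.0804) = 0.29239
H(P) = 0.24038 + 0.52153 + 0.46886 + 0.29239 = 1.52316 bits

log₂(4) = 2.00000 bits

D_KL(P||U) = 2.00000 - 1.52316 = 0.47684 ≈ 0.4768 bits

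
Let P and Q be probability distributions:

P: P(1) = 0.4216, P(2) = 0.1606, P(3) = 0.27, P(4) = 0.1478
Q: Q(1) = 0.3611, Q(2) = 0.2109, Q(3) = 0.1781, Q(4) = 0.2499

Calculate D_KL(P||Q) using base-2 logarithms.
0.0812 bits

D_KL(P||Q) = Σ P(x) log₂(P(x)/Q(x))

Computing term by term:
  P(1)·log₂(P(1)/Q(1)) = 0.4216·log₂(0.4216/0.3611) = 0.09422
  P(2)·log₂(P(2)/Q(2)) = 0.1606·log₂(0.1606/0.2109) = -0.06313
  P(3)·log₂(P(3)/Q(3)) = 0.27·log₂(0.27/0.1781) = 0.16207
  P(4)·log₂(P(4)/Q(4)) = 0.1478·log₂(0.1478/0.2499) = -0.11199

D_KL(P||Q) = 0.09422 - 0.06313 + 0.16207 - 0.11199 = 0.08117 ≈ 0.0812 bits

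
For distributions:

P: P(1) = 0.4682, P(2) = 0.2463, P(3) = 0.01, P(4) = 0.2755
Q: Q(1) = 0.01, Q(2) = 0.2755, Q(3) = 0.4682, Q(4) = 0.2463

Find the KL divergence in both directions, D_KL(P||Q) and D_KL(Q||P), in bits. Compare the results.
D_KL(P||Q) = 2.5473 bits, D_KL(Q||P) = 2.5473 bits. The two directions give exactly the same value for this pair.

D_KL(P||Q) = Σ P(x) log₂(P(x)/Q(x))

Computing term by term:
  P(1)·log₂(P(1)/Q(1)) = 0.4682·log₂(0.4682/0.01) = 2.59807
  P(2)·log₂(P(2)/Q(2)) = 0.2463·log₂(0.2463/0.2755) = -0.03981
  P(3)·log₂(P(3)/Q(3)) = 0.01·log₂(0.01/0.4682) = -0.05549
  P(4)·log₂(P(4)/Q(4)) = 0.2755·log₂(0.2755/0.2463) = 0.04453

D_KL(P||Q) = 2.59807 - 0.03981 - 0.05549 + 0.04453 = 2.54730 ≈ 2.5473 bits

D_KL(Q||P) = Σ Q(x) log₂(Q(x)/P(x))

Computing term by term:
  Q(1)·log₂(Q(1)/P(1)) = 0.01·log₂(0.01/0.4682) = -0.05549
  Q(2)·log₂(Q(2)/P(2)) = 0.2755·log₂(0.2755/0.2463) = 0.04453
  Q(3)·log₂(Q(3)/P(3)) = 0.4682·log₂(0.4682/0.01) = 2.59807
  Q(4)·log₂(Q(4)/P(4)) = 0.2463·log₂(0.2463/0.2755) = -0.03981

D_KL(Q||P) = -0.05549 + 0.04453 + 2.59807 - 0.03981 = 2.54730 ≈ 2.5473 bits

These ARE equal here. Q is P with outcomes relabeled (Q(1) = P(3), Q(2) = P(4), Q(3) = P(1), Q(4) = P(2)) by a relabeling that is its own inverse, so the two sums contain exactly the same terms in a different order. This is a special case — KL divergence is not symmetric in general: D_KL(P||Q) ≠ D_KL(Q||P) for most P, Q.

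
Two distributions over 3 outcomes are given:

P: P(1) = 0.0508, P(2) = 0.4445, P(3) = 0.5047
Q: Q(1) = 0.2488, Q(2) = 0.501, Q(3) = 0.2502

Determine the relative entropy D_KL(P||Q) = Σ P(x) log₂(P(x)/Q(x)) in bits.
0.3178 bits

D_KL(P||Q) = Σ P(x) log₂(P(x)/Q(x))

Computing term by term:
  P(1)·log₂(P(1)/Q(1)) = 0.0508·log₂(0.0508/0.2488) = -0.11644
  P(2)·log₂(P(2)/Q(2)) = 0.4445·log₂(0.4445/0.501) = -0.07673
  P(3)·log₂(P(3)/Q(3)) = 0.5047·log₂(0.5047/0.2502) = 0.51093

D_KL(P||Q) = -0.11644 - 0.07673 + 0.51093 = 0.31776 ≈ 0.3178 bits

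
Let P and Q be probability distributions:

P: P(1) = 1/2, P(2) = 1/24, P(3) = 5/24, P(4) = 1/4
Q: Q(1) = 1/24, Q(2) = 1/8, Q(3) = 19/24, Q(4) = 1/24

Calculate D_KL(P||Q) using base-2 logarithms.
1.9714 bits

D_KL(P||Q) = Σ P(x) log₂(P(x)/Q(x))

Computing term by term:
  P(1)·log₂(P(1)/Q(1)) = (1/2)·log₂((1/2)/(1/24)) = 1.79248
  P(2)·log₂(P(2)/Q(2)) = (1/24)·log₂((1/24)/(1/8)) = -0.06604
  P(3)·log₂(P(3)/Q(3)) = (5/24)·log₂((5/24)/(19/24)) = -0.40125
  P(4)·log₂(P(4)/Q(4)) = (1/4)·log₂((1/4)/(1/24)) = 0.64624

D_KL(P||Q) = 1.79248 - 0.06604 - 0.40125 + 0.64624 = 1.97143 ≈ 1.9714 bits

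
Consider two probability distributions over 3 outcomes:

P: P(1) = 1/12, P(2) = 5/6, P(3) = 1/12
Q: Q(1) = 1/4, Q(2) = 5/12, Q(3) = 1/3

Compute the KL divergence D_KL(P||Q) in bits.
0.5346 bits

D_KL(P||Q) = Σ P(x) log₂(P(x)/Q(x))

Computing term by term:
  P(1)·log₂(P(1)/Q(1)) = (1/12)·log₂((1/12)/(1/4)) = -0.13208
  P(2)·log₂(P(2)/Q(2)) = (5/6)·log₂((5/6)/(5/12)) = 0.83333
  P(3)·log₂(P(3)/Q(3)) = (1/12)·log₂((1/12)/(1/3)) = -0.16667

D_KL(P||Q) = -0.13208 + 0.83333 - 0.16667 = 0.53458 ≈ 0.5346 bits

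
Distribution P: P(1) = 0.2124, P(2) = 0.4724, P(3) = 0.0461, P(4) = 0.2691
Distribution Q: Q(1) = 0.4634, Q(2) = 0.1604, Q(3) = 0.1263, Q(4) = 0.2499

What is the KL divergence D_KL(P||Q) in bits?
0.4588 bits

D_KL(P||Q) = Σ P(x) log₂(P(x)/Q(x))

Computing term by term:
  P(1)·log₂(P(1)/Q(1)) = 0.2124·log₂(0.2124/0.4634) = -0.23905
  P(2)·log₂(P(2)/Q(2)) = 0.4724·log₂(0.4724/0.1604) = 0.73616
  P(3)·log₂(P(3)/Q(3)) = 0.0461·log₂(0.0461/0.1263) = -0.06703
  P(4)·log₂(P(4)/Q(4)) = 0.2691·log₂(0.2691/0.2499) = 0.02874

D_KL(P||Q) = -0.23905 + 0.73616 - 0.06703 + 0.02874 = 0.45882 ≈ 0.4588 bits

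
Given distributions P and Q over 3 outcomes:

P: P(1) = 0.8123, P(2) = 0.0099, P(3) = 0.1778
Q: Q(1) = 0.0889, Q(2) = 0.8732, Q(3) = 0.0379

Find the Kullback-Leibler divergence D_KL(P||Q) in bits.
2.9252 bits

D_KL(P||Q) = Σ P(x) log₂(P(x)/Q(x))

Computing term by term:
  P(1)·log₂(P(1)/Q(1)) = 0.8123·log₂(0.8123/0.0889) = 2.59266
  P(2)·log₂(P(2)/Q(2)) = 0.0099·log₂(0.0099/0.8732) = -0.06398
  P(3)·log₂(P(3)/Q(3)) = 0.1778·log₂(0.1778/0.0379) = 0.39649

D_KL(P||Q) = 2.59266 - 0.06398 + 0.39649 = 2.92517 ≈ 2.9252 bits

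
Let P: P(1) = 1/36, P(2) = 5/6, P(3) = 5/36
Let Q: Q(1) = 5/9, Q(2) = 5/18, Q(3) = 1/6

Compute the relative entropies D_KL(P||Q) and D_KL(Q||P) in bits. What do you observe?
D_KL(P||Q) = 1.1642 bits, D_KL(Q||P) = 2.0046 bits. The two directions give different values (D_KL(Q||P) exceeds D_KL(P||Q) by 0.8404 bits): KL divergence is asymmetric.

D_KL(P||Q) = Σ P(x) log₂(P(x)/Q(x))

Computing term by term:
  P(1)·log₂(P(1)/Q(1)) = (1/36)·log₂((1/36)/(5/9)) = -0.12005
  P(2)·log₂(P(2)/Q(2)) = (5/6)·log₂((5/6)/(5/18)) = 1.32080
  P(3)·log₂(P(3)/Q(3)) = (5/36)·log₂((5/36)/(1/6)) = -0.03653

D_KL(P||Q) = -0.12005 + 1.32080 - 0.03653 = 1.16422 ≈ 1.1642 bits

D_KL(Q||P) = Σ Q(x) log₂(Q(x)/P(x))

Computing term by term:
  Q(1)·log₂(Q(1)/P(1)) = (5/9)·log₂((5/9)/(1/36)) = 2.40107
  Q(2)·log₂(Q(2)/P(2)) = (5/18)·log₂((5/18)/(5/6)) = -0.44027
  Q(3)·log₂(Q(3)/P(3)) = (1/6)·log₂((1/6)/(5/36)) = 0.04384

D_KL(Q||P) = 2.40107 - 0.44027 + 0.04384 = 2.00464 ≈ 2.0046 bits

These are NOT equal (difference: 0.8404 bits). KL divergence is asymmetric: D_KL(P||Q) ≠ D_KL(Q||P) in general.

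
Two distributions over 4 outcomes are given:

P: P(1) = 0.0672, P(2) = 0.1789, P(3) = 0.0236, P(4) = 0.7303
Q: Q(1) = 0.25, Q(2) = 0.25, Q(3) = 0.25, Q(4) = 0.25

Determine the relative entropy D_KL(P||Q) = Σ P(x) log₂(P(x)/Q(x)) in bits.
0.8354 bits

D_KL(P||Q) = Σ P(x) log₂(P(x)/Q(x))

Computing term by term:
  P(1)·log₂(P(1)/Q(1)) = 0.0672·log₂(0.0672/0.25) = -0.12737
  P(2)·log₂(P(2)/Q(2)) = 0.1789·log₂(0.1789/0.25) = -0.08637
  P(3)·log₂(P(3)/Q(3)) = 0.0236·log₂(0.0236/0.25) = -0.08036
  P(4)·log₂(P(4)/Q(4)) = 0.7303·log₂(0.7303/0.25) = 1.12945

D_KL(P||Q) = -0.12737 - 0.08637 - 0.08036 + 1.12945 = 0.83535 ≈ 0.8354 bits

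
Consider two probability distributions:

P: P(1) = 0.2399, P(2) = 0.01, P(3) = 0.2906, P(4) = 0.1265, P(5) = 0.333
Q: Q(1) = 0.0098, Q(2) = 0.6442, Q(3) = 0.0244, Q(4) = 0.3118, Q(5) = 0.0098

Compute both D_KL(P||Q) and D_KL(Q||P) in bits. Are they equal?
D_KL(P||Q) = 3.6145 bits, D_KL(Q||P) = 4.0948 bits. No, they are not equal.

D_KL(P||Q) = Σ P(x) log₂(P(x)/Q(x))

Computing term by term:
  P(1)·log₂(P(1)/Q(1)) = 0.2399·log₂(0.2399/0.0098) = 1.10678
  P(2)·log₂(P(2)/Q(2)) = 0.01·log₂(0.01/0.6442) = -0.06009
  P(3)·log₂(P(3)/Q(3)) = 0.2906·log₂(0.2906/0.0244) = 1.03863
  P(4)·log₂(P(4)/Q(4)) = 0.1265·log₂(0.1265/0.3118) = -0.16464
  P(5)·log₂(P(5)/Q(5)) = 0.333·log₂(0.333/0.0098) = 1.69384

D_KL(P||Q) = 1.10678 - 0.06009 + 1.03863 - 0.16464 + 1.69384 = 3.61452 ≈ 3.6145 bits

D_KL(Q||P) = Σ Q(x) log₂(Q(x)/P(x))

Computing term by term:
  Q(1)·log₂(Q(1)/P(1)) = 0.0098·log₂(0.0098/0.2399) = -0.04521
  Q(2)·log₂(Q(2)/P(2)) = 0.6442·log₂(0.6442/0.01) = 3.87128
  Q(3)·log₂(Q(3)/P(3)) = 0.0244·log₂(0.0244/0.2906) = -0.08721
  Q(4)·log₂(Q(4)/P(4)) = 0.3118·log₂(0.3118/0.1265) = 0.40580
  Q(5)·log₂(Q(5)/P(5)) = 0.0098·log₂(0.0098/0.333) = -0.04985

D_KL(Q||P) = -0.04521 + 3.87128 - 0.08721 + 0.40580 - 0.04985 = 4.09481 ≈ 4.0948 bits

These are NOT equal (difference: 0.4803 bits). KL divergence is asymmetric: D_KL(P||Q) ≠ D_KL(Q||P) in general.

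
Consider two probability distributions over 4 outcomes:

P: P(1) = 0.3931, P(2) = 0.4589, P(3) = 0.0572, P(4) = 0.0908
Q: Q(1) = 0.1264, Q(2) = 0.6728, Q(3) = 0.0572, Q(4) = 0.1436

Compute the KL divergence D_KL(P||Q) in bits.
0.3301 bits

D_KL(P||Q) = Σ P(x) log₂(P(x)/Q(x))

Computing term by term:
  P(1)·log₂(P(1)/Q(1)) = 0.3931·log₂(0.3931/0.1264) = 0.64347
  P(2)·log₂(P(2)/Q(2)) = 0.4589·log₂(0.4589/0.6728) = -0.25331
  P(3)·log₂(P(3)/Q(3)) = 0.0572·log₂(0.0572/0.0572) = 0.00000
  P(4)·log₂(P(4)/Q(4)) = 0.0908·log₂(0.0908/0.1436) = -0.06005

D_KL(P||Q) = 0.64347 - 0.25331 + 0.00000 - 0.06005 = 0.33011 ≈ 0.3301 bits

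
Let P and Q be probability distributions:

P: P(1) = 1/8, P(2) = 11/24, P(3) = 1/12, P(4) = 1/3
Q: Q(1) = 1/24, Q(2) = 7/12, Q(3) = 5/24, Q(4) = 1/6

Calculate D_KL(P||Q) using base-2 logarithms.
0.2618 bits

D_KL(P||Q) = Σ P(x) log₂(P(x)/Q(x))

Computing term by term:
  P(1)·log₂(P(1)/Q(1)) = (1/8)·log₂((1/8)/(1/24)) = 0.19812
  P(2)·log₂(P(2)/Q(2)) = (11/24)·log₂((11/24)/(7/12)) = -0.15946
  P(3)·log₂(P(3)/Q(3)) = (1/12)·log₂((1/12)/(5/24)) = -0.11016
  P(4)·log₂(P(4)/Q(4)) = (1/3)·log₂((1/3)/(1/6)) = 0.33333

D_KL(P||Q) = 0.19812 - 0.15946 - 0.11016 + 0.33333 = 0.26183 ≈ 0.2618 bits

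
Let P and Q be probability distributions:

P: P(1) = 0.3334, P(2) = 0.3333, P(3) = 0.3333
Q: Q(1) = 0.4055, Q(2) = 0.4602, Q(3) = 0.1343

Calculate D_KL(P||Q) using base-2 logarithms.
0.1878 bits

D_KL(P||Q) = Σ P(x) log₂(P(x)/Q(x))

Computing term by term:
  P(1)·log₂(P(1)/Q(1)) = 0.3334·log₂(0.3334/0.4055) = -0.09417
  P(2)·log₂(P(2)/Q(2)) = 0.3333·log₂(0.3333/0.4602) = -0.15513
  P(3)·log₂(P(3)/Q(3)) = 0.3333·log₂(0.3333/0.1343) = 0.43708

D_KL(P||Q) = -0.09417 - 0.15513 + 0.43708 = 0.18778 ≈ 0.1878 bits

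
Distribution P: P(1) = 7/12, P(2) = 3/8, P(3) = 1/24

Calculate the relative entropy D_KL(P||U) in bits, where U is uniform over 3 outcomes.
0.4097 bits

U(i) = 1/3 for all i

D_KL(P||U) = Σ P(x) log₂(P(x) / (1/3))
           = Σ P(x) log₂(P(x)) + log₂(3)
           = log₂(3) - H(P)

H(P) = -Σ P(x) log₂(P(x)):
  -P(1)·log₂(P(1)) = -(7/12)·log₂(7/12) = 0.45360
  -P(2)·log₂(P(2)) = -(3/8)·log₂(3/8) = 0.53064
  -P(3)·log₂(P(3)) = -(1/24)·log₂(1/24) = 0.19104
H(P) = 0.45360 + 0.53064 + 0.19104 = 1.17528 bits

log₂(3) = 1.58496 bits

D_KL(P||U) = 1.58496 - 1.17528 = 0.40968 ≈ 0.4097 bits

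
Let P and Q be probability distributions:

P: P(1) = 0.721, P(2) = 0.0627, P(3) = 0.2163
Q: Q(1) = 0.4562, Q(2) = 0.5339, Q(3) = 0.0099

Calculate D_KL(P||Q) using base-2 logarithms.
1.2448 bits

D_KL(P||Q) = Σ P(x) log₂(P(x)/Q(x))

Computing term by term:
  P(1)·log₂(P(1)/Q(1)) = 0.721·log₂(0.721/0.4562) = 0.47610
  P(2)·log₂(P(2)/Q(2)) = 0.0627·log₂(0.0627/0.5339) = -0.19375
  P(3)·log₂(P(3)/Q(3)) = 0.2163·log₂(0.2163/0.0099) = 0.96242

D_KL(P||Q) = 0.47610 - 0.19375 + 0.96242 = 1.24477 ≈ 1.2448 bits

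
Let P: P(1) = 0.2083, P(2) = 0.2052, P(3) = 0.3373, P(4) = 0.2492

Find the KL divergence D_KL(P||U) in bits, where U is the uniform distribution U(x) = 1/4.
0.0313 bits

U(i) = 1/4 for all i

D_KL(P||U) = Σ P(x) log₂(P(x) / (1/4))
           = Σ P(x) log₂(P(x)) + log₂(4)
           = log₂(4) - H(P)

H(P) = -Σ P(x) log₂(P(x)):
  -P(1)·log₂(P(1)) = -(0.2083)·log₂(0.2083) = 0.47144
  -P(2)·log₂(P(2)) = -(0.2052)·log₂(0.2052) = 0.46886
  -P(3)·log₂(P(3)) = -(0.3373)·log₂(0.3373) = 0.52885
  -P(4)·log₂(P(4)) = -(0.2492)·log₂(0.2492) = 0.49955
H(P) = 0.47144 + 0.46886 + 0.52885 + 0.49955 = 1.96870 bits

log₂(4) = 2.00000 bits

D_KL(P||U) = 2.00000 - 1.96870 = 0.03130 ≈ 0.0313 bits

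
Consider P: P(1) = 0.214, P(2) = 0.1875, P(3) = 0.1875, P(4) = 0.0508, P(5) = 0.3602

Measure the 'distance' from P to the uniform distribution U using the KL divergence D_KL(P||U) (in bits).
0.1913 bits

U(i) = 1/5 for all i

D_KL(P||U) = Σ P(x) log₂(P(x) / (1/5))
           = Σ P(x) log₂(P(x)) + log₂(5)
           = log₂(5) - H(P)

H(P) = -Σ P(x) log₂(P(x)):
  -P(1)·log₂(P(1)) = -(0.214)·log₂(0.214) = 0.47600
  -P(2)·log₂(P(2)) = -(0.1875)·log₂(0.1875) = 0.45282
  -P(3)·log₂(P(3)) = -(0.1875)·log₂(0.1875) = 0.45282
  -P(4)·log₂(P(4)) = -(0.0508)·log₂(0.0508) = 0.21839
  -P(5)·log₂(P(5)) = -(0.3602)·log₂(0.3602) = 0.53062
H(P) = 0.47600 + 0.45282 + 0.45282 + 0.21839 + 0.53062 = 2.13065 bits

log₂(5) = 2.32193 bits

D_KL(P||U) = 2.32193 - 2.13065 = 0.19128 ≈ 0.1913 bits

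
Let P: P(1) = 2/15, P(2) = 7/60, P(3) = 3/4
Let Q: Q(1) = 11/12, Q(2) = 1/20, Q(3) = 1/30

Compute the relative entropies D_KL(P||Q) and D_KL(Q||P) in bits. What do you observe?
D_KL(P||Q) = 3.1407 bits, D_KL(Q||P) = 2.3387 bits. The two directions give different values (D_KL(P||Q) exceeds D_KL(Q||P) by 0.8020 bits): KL divergence is asymmetric.

D_KL(P||Q) = Σ P(x) log₂(P(x)/Q(x))

Computing term by term:
  P(1)·log₂(P(1)/Q(1)) = (2/15)·log₂((2/15)/(11/12)) = -0.37085
  P(2)·log₂(P(2)/Q(2)) = (7/60)·log₂((7/60)/(1/20)) = 0.14261
  P(3)·log₂(P(3)/Q(3)) = (3/4)·log₂((3/4)/(1/30)) = 3.36889

D_KL(P||Q) = -0.37085 + 0.14261 + 3.36889 = 3.14065 ≈ 3.1407 bits

D_KL(Q||P) = Σ Q(x) log₂(Q(x)/P(x))

Computing term by term:
  Q(1)·log₂(Q(1)/P(1)) = (11/12)·log₂((11/12)/(2/15)) = 2.54958
  Q(2)·log₂(Q(2)/P(2)) = (1/20)·log₂((1/20)/(7/60)) = -0.06112
  Q(3)·log₂(Q(3)/P(3)) = (1/30)·log₂((1/30)/(3/4)) = -0.14973

D_KL(Q||P) = 2.54958 - 0.06112 - 0.14973 = 2.33873 ≈ 2.3387 bits

These are NOT equal (difference: 0.8020 bits). KL divergence is asymmetric: D_KL(P||Q) ≠ D_KL(Q||P) in general.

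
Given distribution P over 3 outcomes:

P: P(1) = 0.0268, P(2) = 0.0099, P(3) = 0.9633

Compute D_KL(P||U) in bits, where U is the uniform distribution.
1.3271 bits

U(i) = 1/3 for all i

D_KL(P||U) = Σ P(x) log₂(P(x) / (1/3))
           = Σ P(x) log₂(P(x)) + log₂(3)
           = log₂(3) - H(P)

H(P) = -Σ P(x) log₂(P(x)):
  -P(1)·log₂(P(1)) = -(0.0268)·log₂(0.0268) = 0.13994
  -P(2)·log₂(P(2)) = -(0.0099)·log₂(0.0099) = 0.06592
  -P(3)·log₂(P(3)) = -(0.9633)·log₂(0.9633) = 0.05196
H(P) = 0.13994 + 0.06592 + 0.05196 = 0.25782 bits

log₂(3) = 1.58496 bits

D_KL(P||U) = 1.58496 - 0.25782 = 1.32714 ≈ 1.3271 bits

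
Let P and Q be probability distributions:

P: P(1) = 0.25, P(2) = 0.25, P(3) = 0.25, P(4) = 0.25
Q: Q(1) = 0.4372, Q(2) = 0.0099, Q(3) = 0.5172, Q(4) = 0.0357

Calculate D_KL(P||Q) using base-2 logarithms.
1.4028 bits

D_KL(P||Q) = Σ P(x) log₂(P(x)/Q(x))

Computing term by term:
  P(1)·log₂(P(1)/Q(1)) = 0.25·log₂(0.25/0.4372) = -0.20159
  P(2)·log₂(P(2)/Q(2)) = 0.25·log₂(0.25/0.0099) = 1.16459
  P(3)·log₂(P(3)/Q(3)) = 0.25·log₂(0.25/0.5172) = -0.26220
  P(4)·log₂(P(4)/Q(4)) = 0.25·log₂(0.25/0.0357) = 0.70198

D_KL(P||Q) = -0.20159 + 1.16459 - 0.26220 + 0.70198 = 1.40278 ≈ 1.4028 bits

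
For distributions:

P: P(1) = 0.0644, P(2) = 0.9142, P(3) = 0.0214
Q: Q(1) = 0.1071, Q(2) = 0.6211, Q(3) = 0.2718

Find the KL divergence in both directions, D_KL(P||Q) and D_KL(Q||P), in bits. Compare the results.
D_KL(P||Q) = 0.3841 bits, D_KL(Q||P) = 0.7289 bits. D_KL(Q||P) is larger than D_KL(P||Q) by 0.3448 bits; the two directions differ.

D_KL(P||Q) = Σ P(x) log₂(P(x)/Q(x))

Computing term by term:
  P(1)·log₂(P(1)/Q(1)) = 0.0644·log₂(0.0644/0.1071) = -0.04726
  P(2)·log₂(P(2)/Q(2)) = 0.9142·log₂(0.9142/0.6211) = 0.50983
  P(3)·log₂(P(3)/Q(3)) = 0.0214·log₂(0.0214/0.2718) = -0.07847

D_KL(P||Q) = -0.04726 + 0.50983 - 0.07847 = 0.38410 ≈ 0.3841 bits

D_KL(Q||P) = Σ Q(x) log₂(Q(x)/P(x))

Computing term by term:
  Q(1)·log₂(Q(1)/P(1)) = 0.1071·log₂(0.1071/0.0644) = 0.07859
  Q(2)·log₂(Q(2)/P(2)) = 0.6211·log₂(0.6211/0.9142) = -0.34638
  Q(3)·log₂(Q(3)/P(3)) = 0.2718·log₂(0.2718/0.0214) = 0.99665

D_KL(Q||P) = 0.07859 - 0.34638 + 0.99665 = 0.72886 ≈ 0.7289 bits

These are NOT equal (difference: 0.3448 bits). KL divergence is asymmetric: D_KL(P||Q) ≠ D_KL(Q||P) in general.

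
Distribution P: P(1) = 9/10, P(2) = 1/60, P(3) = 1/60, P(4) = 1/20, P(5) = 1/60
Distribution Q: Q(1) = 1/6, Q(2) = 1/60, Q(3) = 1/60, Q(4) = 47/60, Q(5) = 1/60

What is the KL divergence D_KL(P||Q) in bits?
1.9912 bits

D_KL(P||Q) = Σ P(x) log₂(P(x)/Q(x))

Computing term by term:
  P(1)·log₂(P(1)/Q(1)) = (9/10)·log₂((9/10)/(1/6)) = 2.18966
  P(2)·log₂(P(2)/Q(2)) = (1/60)·log₂((1/60)/(1/60)) = 0.00000
  P(3)·log₂(P(3)/Q(3)) = (1/60)·log₂((1/60)/(1/60)) = 0.00000
  P(4)·log₂(P(4)/Q(4)) = (1/20)·log₂((1/20)/(47/60)) = -0.19848
  P(5)·log₂(P(5)/Q(5)) = (1/60)·log₂((1/60)/(1/60)) = 0.00000

D_KL(P||Q) = 2.18966 + 0.00000 + 0.00000 - 0.19848 + 0.00000 = 1.99118 ≈ 1.9912 bits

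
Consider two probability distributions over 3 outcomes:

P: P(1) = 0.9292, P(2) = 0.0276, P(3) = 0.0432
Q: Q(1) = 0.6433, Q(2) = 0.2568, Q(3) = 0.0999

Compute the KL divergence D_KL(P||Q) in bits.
0.3519 bits

D_KL(P||Q) = Σ P(x) log₂(P(x)/Q(x))

Computing term by term:
  P(1)·log₂(P(1)/Q(1)) = 0.9292·log₂(0.9292/0.6433) = 0.49294
  P(2)·log₂(P(2)/Q(2)) = 0.0276·log₂(0.0276/0.2568) = -0.08881
  P(3)·log₂(P(3)/Q(3)) = 0.0432·log₂(0.0432/0.0999) = -0.05225

D_KL(P||Q) = 0.49294 - 0.08881 - 0.05225 = 0.35188 ≈ 0.3519 bits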